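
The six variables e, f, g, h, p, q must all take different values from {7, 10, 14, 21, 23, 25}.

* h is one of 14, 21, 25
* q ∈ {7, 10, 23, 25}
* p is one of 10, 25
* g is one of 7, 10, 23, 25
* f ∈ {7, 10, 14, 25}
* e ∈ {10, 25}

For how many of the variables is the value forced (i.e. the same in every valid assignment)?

Among the 6 variables, 21 fits only h (and all 6 values in {7, 10, 14, 21, 23, 25} must be used), so h = 21.
The 5 still-open variables together cover exactly {7, 10, 14, 23, 25} — 5 values for 5 variables — and 14 appears only in f's list, so f = 14.
e and p share exactly the 2 values {10, 25}; by pigeonhole those values go to them, so strike 10, 25 from g, q.
Determined: f=14, h=21. The other variables each still have more than one consistent value. That makes 2.

2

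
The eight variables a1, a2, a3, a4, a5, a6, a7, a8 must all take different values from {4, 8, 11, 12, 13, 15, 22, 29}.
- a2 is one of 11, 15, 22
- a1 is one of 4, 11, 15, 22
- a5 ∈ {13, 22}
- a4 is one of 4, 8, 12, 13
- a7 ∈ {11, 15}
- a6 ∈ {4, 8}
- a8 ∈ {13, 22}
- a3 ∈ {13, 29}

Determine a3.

29

Among the 8 variables, 12 fits only a4 (and all 8 values in {4, 8, 11, 12, 13, 15, 22, 29} must be used), so a4 = 12.
The 7 still-open variables draw from only 7 values {4, 8, 11, 13, 15, 22, 29}, so each is used; only a6 can be 8, hence a6 = 8.
The 6 still-open variables together cover exactly {4, 11, 13, 15, 22, 29} — 6 values for 6 variables — and 4 appears only in a1's list, so a1 = 4.
The 5 still-open variables draw from only 5 values {11, 13, 15, 22, 29}, so each is used; only a3 can be 29, hence a3 = 29.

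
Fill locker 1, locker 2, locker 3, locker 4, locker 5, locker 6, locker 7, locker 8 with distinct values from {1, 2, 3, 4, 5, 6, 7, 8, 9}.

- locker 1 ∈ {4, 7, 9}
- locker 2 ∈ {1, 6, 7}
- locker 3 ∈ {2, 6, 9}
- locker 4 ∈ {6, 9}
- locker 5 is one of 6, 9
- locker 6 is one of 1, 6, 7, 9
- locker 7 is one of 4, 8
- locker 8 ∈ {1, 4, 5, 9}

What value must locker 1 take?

4

The 8 variables together cover exactly {1, 2, 4, 5, 6, 7, 8, 9} — 8 values for 8 variables — and 2 appears only in locker 3's list, so locker 3 = 2.
Among the 7 still-open variables, 5 fits only locker 8 (and all 7 values in {1, 4, 5, 6, 7, 8, 9} must be used), so locker 8 = 5.
The 6 still-open variables together cover exactly {1, 4, 6, 7, 8, 9} — 6 values for 6 variables — and 8 appears only in locker 7's list, so locker 7 = 8.
The 5 still-open variables together cover exactly {1, 4, 6, 7, 9} — 5 values for 5 variables — and 4 appears only in locker 1's list, so locker 1 = 4.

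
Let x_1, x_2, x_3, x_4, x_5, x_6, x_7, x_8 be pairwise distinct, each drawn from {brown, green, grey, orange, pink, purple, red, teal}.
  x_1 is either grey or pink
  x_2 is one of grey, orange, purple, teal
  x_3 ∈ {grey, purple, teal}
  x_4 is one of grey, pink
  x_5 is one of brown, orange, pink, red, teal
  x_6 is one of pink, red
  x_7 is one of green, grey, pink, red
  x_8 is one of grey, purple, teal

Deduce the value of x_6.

red

The 8 variables draw from only 8 values {brown, green, grey, orange, pink, purple, red, teal}, so each is used; only x_5 can be brown, hence x_5 = brown.
The 7 still-open variables draw from only 7 values {green, grey, orange, pink, purple, red, teal}, so each is used; only x_7 can be green, hence x_7 = green.
The 6 still-open variables together cover exactly {grey, orange, pink, purple, red, teal} — 6 values for 6 variables — and orange appears only in x_2's list, so x_2 = orange.
The 5 still-open variables together cover exactly {grey, pink, purple, red, teal} — 5 values for 5 variables — and red appears only in x_6's list, so x_6 = red.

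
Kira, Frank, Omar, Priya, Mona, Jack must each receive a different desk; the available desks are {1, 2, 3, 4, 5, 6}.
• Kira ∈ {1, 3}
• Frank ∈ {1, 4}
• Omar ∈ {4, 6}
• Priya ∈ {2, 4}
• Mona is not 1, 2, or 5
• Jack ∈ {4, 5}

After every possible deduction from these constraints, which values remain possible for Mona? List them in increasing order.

The 6 variables draw from only 6 values {1, 2, 3, 4, 5, 6}, so each is used; only Priya can be 2, hence Priya = 2.
The 5 still-open variables together cover exactly {1, 3, 4, 5, 6} — 5 values for 5 variables — and 5 appears only in Jack's list, so Jack = 5.
No further eliminations apply; Mona can still be any of 3, 4, 6.

3, 4, 6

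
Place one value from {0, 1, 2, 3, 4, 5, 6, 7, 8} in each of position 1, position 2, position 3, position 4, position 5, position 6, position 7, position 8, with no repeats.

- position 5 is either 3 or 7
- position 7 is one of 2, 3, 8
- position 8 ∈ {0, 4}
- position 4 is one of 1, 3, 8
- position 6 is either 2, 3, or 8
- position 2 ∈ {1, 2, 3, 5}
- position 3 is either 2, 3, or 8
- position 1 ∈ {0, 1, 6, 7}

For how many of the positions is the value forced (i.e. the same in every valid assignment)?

3

position 3, position 6, position 7 between them cover only {2, 3, 8} — a naked triple. Remove those values from position 2, position 4, position 5.
position 4's domain is down to {1}, so position 4 = 1. So position 1, position 2 can't be 1.
That leaves position 5 = 7. Remove 7 from position 1.
That leaves position 2 = 5.
Determined: position 2=5, position 4=1, position 5=7. The other positions each still have more than one consistent value. That makes 3.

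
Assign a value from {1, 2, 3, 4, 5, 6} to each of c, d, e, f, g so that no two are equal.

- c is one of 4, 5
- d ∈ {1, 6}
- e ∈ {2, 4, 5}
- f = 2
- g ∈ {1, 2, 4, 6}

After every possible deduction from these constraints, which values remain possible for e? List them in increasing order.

f's domain is down to {2}, so f = 2. Strike 2 from e, g.
c and e between them cover only {4, 5} — a naked pair. Remove those values from g.
No further eliminations apply; e can still be any of 4, 5.

4, 5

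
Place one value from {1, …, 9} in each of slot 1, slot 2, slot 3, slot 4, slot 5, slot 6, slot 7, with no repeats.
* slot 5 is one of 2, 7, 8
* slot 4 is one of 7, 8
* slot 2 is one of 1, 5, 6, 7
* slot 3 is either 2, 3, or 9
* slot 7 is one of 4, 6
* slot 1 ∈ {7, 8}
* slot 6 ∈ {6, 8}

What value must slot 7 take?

4

The 2 variables slot 1 and slot 4 are confined to {7, 8}, which locks those values in; drop them from slot 2, slot 5, slot 6.
slot 5 has just one choice, so slot 5 = 2. Eliminate 2 elsewhere: slot 3.
slot 6 has just one choice, so slot 6 = 6. Remove 6 from slot 2, slot 7.
So slot 7 = 4.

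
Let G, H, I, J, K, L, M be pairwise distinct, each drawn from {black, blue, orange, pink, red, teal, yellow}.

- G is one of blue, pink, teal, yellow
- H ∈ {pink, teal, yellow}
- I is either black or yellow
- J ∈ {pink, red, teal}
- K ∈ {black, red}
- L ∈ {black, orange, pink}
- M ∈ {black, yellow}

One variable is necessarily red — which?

The 7 variables draw from only 7 values {black, blue, orange, pink, red, teal, yellow}, so each is used; only G can be blue, hence G = blue.
Among the 6 still-open variables, orange fits only L (and all 6 values in {black, orange, pink, red, teal, yellow} must be used), so L = orange.
The 2 variables I and M are confined to {black, yellow}, which locks those values in; drop them from H, K.
So red goes to K.

K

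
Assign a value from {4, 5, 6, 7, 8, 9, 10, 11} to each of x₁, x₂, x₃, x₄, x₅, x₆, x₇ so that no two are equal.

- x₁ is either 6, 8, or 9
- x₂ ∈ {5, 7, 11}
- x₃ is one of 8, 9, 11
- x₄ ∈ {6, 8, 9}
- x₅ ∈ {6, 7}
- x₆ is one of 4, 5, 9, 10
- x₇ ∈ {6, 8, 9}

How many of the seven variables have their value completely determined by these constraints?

3

x₁, x₄, x₇ share exactly the 3 values {6, 8, 9}; by pigeonhole those values go to them, so strike 6, 8, 9 from x₃, x₅, x₆.
x₃ has just one choice, so x₃ = 11. So x₂ can't be 11.
x₅'s domain is down to {7}, so x₅ = 7. Remove 7 from x₂.
That leaves x₂ = 5. Remove 5 from x₆.
Determined: x₂=5, x₃=11, x₅=7. The other variables each still have more than one consistent value. That makes 3.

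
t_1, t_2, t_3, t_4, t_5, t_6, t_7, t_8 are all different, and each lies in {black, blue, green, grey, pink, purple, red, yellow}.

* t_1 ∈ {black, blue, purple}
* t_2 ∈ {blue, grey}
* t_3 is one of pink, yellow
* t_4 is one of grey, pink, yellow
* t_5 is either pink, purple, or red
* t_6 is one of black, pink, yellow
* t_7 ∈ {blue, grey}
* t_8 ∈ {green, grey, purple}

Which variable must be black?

t_6

The 8 variables together cover exactly {black, blue, green, grey, pink, purple, red, yellow} — 8 values for 8 variables — and green appears only in t_8's list, so t_8 = green.
Among the 7 still-open variables, red fits only t_5 (and all 7 values in {black, blue, grey, pink, purple, red, yellow} must be used), so t_5 = red.
Among the 6 still-open variables, purple fits only t_1 (and all 6 values in {black, blue, grey, pink, purple, yellow} must be used), so t_1 = purple.
Among the 5 still-open variables, black fits only t_6 (and all 5 values in {black, blue, grey, pink, yellow} must be used), so t_6 = black.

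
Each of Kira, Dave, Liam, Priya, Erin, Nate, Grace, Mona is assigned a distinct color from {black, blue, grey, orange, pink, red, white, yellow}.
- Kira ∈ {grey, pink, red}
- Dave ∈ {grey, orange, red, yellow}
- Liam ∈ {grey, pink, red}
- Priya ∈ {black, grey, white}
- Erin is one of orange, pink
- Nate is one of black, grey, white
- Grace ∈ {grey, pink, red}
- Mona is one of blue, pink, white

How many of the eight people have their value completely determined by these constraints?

3

The 8 variables together cover exactly {black, blue, grey, orange, pink, red, white, yellow} — 8 values for 8 variables — and blue appears only in Mona's list, so Mona = blue.
Among the 7 still-open variables, yellow fits only Dave (and all 7 values in {black, grey, orange, pink, red, white, yellow} must be used), so Dave = yellow.
The 6 still-open variables together cover exactly {black, grey, orange, pink, red, white} — 6 values for 6 variables — and orange appears only in Erin's list, so Erin = orange.
The 3 variables Kira, Liam, Grace are confined to {grey, pink, red}, which locks those values in; drop them from Priya, Nate.
Determined: Dave=yellow, Erin=orange, Mona=blue. The other people each still have more than one consistent value. That makes 3.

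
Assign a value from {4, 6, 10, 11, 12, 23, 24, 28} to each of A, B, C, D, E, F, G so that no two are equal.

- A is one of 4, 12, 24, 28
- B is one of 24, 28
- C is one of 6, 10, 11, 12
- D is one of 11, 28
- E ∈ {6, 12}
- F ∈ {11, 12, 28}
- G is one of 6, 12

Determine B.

24

The 7 variables together cover exactly {4, 6, 10, 11, 12, 24, 28} — 7 values for 7 variables — and 4 appears only in A's list, so A = 4.
Among the 6 still-open variables, 10 fits only C (and all 6 values in {6, 10, 11, 12, 24, 28} must be used), so C = 10.
Among the 5 still-open variables, 24 fits only B (and all 5 values in {6, 11, 12, 24, 28} must be used), so B = 24.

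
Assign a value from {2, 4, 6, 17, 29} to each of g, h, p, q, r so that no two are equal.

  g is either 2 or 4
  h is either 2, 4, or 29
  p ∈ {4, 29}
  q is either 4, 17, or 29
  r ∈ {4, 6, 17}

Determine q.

17

The 5 variables draw from only 5 values {2, 4, 6, 17, 29}, so each is used; only r can be 6, hence r = 6.
The 4 still-open variables together cover exactly {2, 4, 17, 29} — 4 values for 4 variables — and 17 appears only in q's list, so q = 17.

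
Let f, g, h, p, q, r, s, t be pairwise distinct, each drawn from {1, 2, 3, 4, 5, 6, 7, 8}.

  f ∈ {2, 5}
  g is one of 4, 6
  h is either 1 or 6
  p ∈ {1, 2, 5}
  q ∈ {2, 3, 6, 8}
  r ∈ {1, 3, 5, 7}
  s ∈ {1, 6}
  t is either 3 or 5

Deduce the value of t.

Among the 8 variables, 4 fits only g (and all 8 values in {1, 2, 3, 4, 5, 6, 7, 8} must be used), so g = 4.
The 7 still-open variables draw from only 7 values {1, 2, 3, 5, 6, 7, 8}, so each is used; only r can be 7, hence r = 7.
The 6 still-open variables together cover exactly {1, 2, 3, 5, 6, 8} — 6 values for 6 variables — and 8 appears only in q's list, so q = 8.
Among the 5 still-open variables, 3 fits only t (and all 5 values in {1, 2, 3, 5, 6} must be used), so t = 3.

3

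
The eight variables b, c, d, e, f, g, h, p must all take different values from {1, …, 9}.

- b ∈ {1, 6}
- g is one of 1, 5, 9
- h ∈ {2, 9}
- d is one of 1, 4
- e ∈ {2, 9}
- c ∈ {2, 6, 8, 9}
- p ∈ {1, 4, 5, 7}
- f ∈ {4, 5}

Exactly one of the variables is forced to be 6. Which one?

The 8 variables draw from only 8 values {1, 2, 4, 5, 6, 7, 8, 9}, so each is used; only p can be 7, hence p = 7.
The 7 still-open variables draw from only 7 values {1, 2, 4, 5, 6, 8, 9}, so each is used; only c can be 8, hence c = 8.
Among the 6 still-open variables, 6 fits only b (and all 6 values in {1, 2, 4, 5, 6, 9} must be used), so b = 6.

b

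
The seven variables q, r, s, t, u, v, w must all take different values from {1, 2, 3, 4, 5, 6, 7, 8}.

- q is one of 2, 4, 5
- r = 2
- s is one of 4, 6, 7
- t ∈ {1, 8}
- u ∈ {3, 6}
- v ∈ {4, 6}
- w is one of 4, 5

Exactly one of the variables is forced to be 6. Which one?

r's domain is down to {2}, so r = 2. Strike 2 from q.
q and w share exactly the 2 values {4, 5}; by pigeonhole those values go to them, so strike 4, 5 from s, v.
So 6 goes to v.

v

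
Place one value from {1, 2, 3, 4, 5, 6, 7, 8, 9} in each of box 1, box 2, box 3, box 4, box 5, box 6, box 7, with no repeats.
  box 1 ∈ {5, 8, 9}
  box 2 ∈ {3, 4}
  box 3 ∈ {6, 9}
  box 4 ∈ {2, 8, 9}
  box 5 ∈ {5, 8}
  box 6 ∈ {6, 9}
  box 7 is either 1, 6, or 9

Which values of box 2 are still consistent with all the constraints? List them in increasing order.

The 2 variables box 3 and box 6 are confined to {6, 9}, which locks those values in; drop them from box 1, box 4, box 7.
box 7 must be 1 (only option left).
box 1 and box 5 share exactly the 2 values {5, 8}; by pigeonhole those values go to them, so strike 5, 8 from box 4.
box 4 has just one choice, so box 4 = 2.
No further eliminations apply; box 2 can still be any of 3, 4.

3, 4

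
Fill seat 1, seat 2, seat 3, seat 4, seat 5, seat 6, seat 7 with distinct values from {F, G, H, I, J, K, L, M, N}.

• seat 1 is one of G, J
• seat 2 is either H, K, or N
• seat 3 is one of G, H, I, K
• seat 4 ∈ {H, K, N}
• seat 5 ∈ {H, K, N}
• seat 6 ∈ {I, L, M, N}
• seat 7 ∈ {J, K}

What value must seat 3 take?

seat 2, seat 4, seat 5 between them cover only {H, K, N} — a naked triple. Remove those values from seat 3, seat 6, seat 7.
seat 7's domain is down to {J}, so seat 7 = J. Strike J from seat 1.
seat 1 has just one choice, so seat 1 = G. So seat 3 can't be G.
So seat 3 = I.

I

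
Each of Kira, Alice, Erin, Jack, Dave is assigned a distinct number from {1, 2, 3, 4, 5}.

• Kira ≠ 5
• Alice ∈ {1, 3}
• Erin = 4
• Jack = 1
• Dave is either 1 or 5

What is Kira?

Erin has just one choice, so Erin = 4. Strike 4 from Kira.
That leaves Jack = 1. So Kira, Alice, Dave can't be 1.
Dave has just one choice, so Dave = 5.
Alice has just one choice, so Alice = 3. Remove 3 from Kira.
So Kira = 2.

2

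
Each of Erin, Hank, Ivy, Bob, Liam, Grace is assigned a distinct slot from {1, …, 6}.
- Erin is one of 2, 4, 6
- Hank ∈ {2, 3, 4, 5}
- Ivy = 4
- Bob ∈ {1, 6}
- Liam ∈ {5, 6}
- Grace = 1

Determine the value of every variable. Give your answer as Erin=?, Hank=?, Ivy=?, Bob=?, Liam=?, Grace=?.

Erin=2, Hank=3, Ivy=4, Bob=6, Liam=5, Grace=1

Ivy's domain is down to {4}, so Ivy = 4. Strike 4 from Erin, Hank.
Grace has just one choice, so Grace = 1. Strike 1 from Bob.
Bob has just one choice, so Bob = 6. Eliminate 6 elsewhere: Erin, Liam.
Liam must be 5 (only option left). So Hank can't be 5.
Erin's domain is down to {2}, so Erin = 2. Strike 2 from Hank.
Hank must be 3 (only option left).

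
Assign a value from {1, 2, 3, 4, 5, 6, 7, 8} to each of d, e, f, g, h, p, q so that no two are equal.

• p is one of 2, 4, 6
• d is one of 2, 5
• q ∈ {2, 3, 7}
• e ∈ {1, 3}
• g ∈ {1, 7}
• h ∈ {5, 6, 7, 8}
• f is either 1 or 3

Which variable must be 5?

d

The 2 variables e and f are confined to {1, 3}, which locks those values in; drop them from g, q.
g has just one choice, so g = 7. Strike 7 from h, q.
q's domain is down to {2}, so q = 2. Eliminate 2 elsewhere: d, p.
So 5 goes to d.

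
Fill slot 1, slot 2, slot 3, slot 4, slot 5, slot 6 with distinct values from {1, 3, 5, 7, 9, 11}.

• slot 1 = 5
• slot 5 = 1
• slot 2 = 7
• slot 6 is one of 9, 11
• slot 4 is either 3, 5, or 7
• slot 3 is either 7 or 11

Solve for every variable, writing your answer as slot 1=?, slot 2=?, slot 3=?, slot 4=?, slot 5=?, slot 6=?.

slot 1=5, slot 2=7, slot 3=11, slot 4=3, slot 5=1, slot 6=9

slot 1's domain is down to {5}, so slot 1 = 5. Eliminate 5 elsewhere: slot 4.
slot 2 must be 7 (only option left). Eliminate 7 elsewhere: slot 3, slot 4.
That leaves slot 3 = 11. Remove 11 from slot 6.
slot 4's domain is down to {3}, so slot 4 = 3.
That leaves slot 5 = 1.
slot 6's domain is down to {9}, so slot 6 = 9.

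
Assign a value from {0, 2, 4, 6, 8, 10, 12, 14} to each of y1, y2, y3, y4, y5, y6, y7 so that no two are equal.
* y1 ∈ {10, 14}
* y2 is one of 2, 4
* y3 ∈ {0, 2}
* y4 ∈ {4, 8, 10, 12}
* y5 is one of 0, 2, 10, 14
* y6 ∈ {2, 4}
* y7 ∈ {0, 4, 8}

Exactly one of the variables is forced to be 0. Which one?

y3

The 7 variables draw from only 7 values {0, 2, 4, 8, 10, 12, 14}, so each is used; only y4 can be 12, hence y4 = 12.
The 6 still-open variables together cover exactly {0, 2, 4, 8, 10, 14} — 6 values for 6 variables — and 8 appears only in y7's list, so y7 = 8.
y2 and y6 between them cover only {2, 4} — a naked pair. Remove those values from y3, y5.
So 0 goes to y3.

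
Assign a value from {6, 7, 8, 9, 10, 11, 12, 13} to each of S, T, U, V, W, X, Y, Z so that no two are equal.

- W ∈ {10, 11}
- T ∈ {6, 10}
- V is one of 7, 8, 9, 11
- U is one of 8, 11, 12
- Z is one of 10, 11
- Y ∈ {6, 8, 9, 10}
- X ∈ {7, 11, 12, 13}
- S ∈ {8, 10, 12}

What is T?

6

The 8 variables draw from only 8 values {6, 7, 8, 9, 10, 11, 12, 13}, so each is used; only X can be 13, hence X = 13.
Among the 7 still-open variables, 7 fits only V (and all 7 values in {6, 7, 8, 9, 10, 11, 12} must be used), so V = 7.
Among the 6 still-open variables, 9 fits only Y (and all 6 values in {6, 8, 9, 10, 11, 12} must be used), so Y = 9.
The 5 still-open variables together cover exactly {6, 8, 10, 11, 12} — 5 values for 5 variables — and 6 appears only in T's list, so T = 6.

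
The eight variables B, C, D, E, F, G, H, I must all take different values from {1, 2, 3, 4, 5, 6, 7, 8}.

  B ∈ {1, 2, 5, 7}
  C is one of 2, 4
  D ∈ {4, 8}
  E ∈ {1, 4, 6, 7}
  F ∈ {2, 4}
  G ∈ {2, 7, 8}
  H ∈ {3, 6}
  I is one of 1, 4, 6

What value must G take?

The 8 variables draw from only 8 values {1, 2, 3, 4, 5, 6, 7, 8}, so each is used; only H can be 3, hence H = 3.
Among the 7 still-open variables, 5 fits only B (and all 7 values in {1, 2, 4, 5, 6, 7, 8} must be used), so B = 5.
C and F share exactly the 2 values {2, 4}; by pigeonhole those values go to them, so strike 2, 4 from D, E, G, I.
D's domain is down to {8}, so D = 8. Strike 8 from G.
So G = 7.

7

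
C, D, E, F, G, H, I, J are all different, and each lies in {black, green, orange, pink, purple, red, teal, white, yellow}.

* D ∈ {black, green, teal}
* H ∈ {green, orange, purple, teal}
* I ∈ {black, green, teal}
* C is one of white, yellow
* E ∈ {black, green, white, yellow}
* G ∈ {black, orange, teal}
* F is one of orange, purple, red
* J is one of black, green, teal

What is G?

The 8 variables together cover exactly {black, green, orange, purple, red, teal, white, yellow} — 8 values for 8 variables — and red appears only in F's list, so F = red.
Among the 7 still-open variables, purple fits only H (and all 7 values in {black, green, orange, purple, teal, white, yellow} must be used), so H = purple.
The 6 still-open variables draw from only 6 values {black, green, orange, teal, white, yellow}, so each is used; only G can be orange, hence G = orange.

orange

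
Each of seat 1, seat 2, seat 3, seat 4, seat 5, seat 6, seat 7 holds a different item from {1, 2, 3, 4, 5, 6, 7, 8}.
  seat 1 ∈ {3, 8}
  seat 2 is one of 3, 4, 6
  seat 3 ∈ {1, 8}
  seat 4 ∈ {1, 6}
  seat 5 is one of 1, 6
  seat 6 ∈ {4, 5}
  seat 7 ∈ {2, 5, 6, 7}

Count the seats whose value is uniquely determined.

seat 4 and seat 5 share exactly the 2 values {1, 6}; by pigeonhole those values go to them, so strike 1, 6 from seat 2, seat 3, seat 7.
seat 3 has just one choice, so seat 3 = 8. Strike 8 from seat 1.
seat 1's domain is down to {3}, so seat 1 = 3. Eliminate 3 elsewhere: seat 2.
seat 2's domain is down to {4}, so seat 2 = 4. Strike 4 from seat 6.
seat 6 has just one choice, so seat 6 = 5. So seat 7 can't be 5.
Determined: seat 1=3, seat 2=4, seat 3=8, seat 6=5. The other seats each still have more than one consistent value. That makes 4.

4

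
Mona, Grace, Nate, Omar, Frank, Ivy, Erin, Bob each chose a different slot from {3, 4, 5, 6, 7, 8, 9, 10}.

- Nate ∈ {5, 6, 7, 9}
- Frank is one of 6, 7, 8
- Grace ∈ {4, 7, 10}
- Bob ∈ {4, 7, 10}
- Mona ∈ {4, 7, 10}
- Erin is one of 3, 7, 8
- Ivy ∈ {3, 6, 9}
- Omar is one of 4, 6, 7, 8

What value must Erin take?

The 8 variables draw from only 8 values {3, 4, 5, 6, 7, 8, 9, 10}, so each is used; only Nate can be 5, hence Nate = 5.
The 7 still-open variables together cover exactly {3, 4, 6, 7, 8, 9, 10} — 7 values for 7 variables — and 9 appears only in Ivy's list, so Ivy = 9.
The 6 still-open variables draw from only 6 values {3, 4, 6, 7, 8, 10}, so each is used; only Erin can be 3, hence Erin = 3.

3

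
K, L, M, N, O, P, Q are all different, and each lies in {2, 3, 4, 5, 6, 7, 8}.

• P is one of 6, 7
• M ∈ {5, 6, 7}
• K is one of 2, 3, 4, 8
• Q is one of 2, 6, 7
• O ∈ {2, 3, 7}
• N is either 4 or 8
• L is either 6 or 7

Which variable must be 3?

O

The 7 variables together cover exactly {2, 3, 4, 5, 6, 7, 8} — 7 values for 7 variables — and 5 appears only in M's list, so M = 5.
L and P between them cover only {6, 7} — a naked pair. Remove those values from O, Q.
That leaves Q = 2. Strike 2 from K, O.
So 3 goes to O.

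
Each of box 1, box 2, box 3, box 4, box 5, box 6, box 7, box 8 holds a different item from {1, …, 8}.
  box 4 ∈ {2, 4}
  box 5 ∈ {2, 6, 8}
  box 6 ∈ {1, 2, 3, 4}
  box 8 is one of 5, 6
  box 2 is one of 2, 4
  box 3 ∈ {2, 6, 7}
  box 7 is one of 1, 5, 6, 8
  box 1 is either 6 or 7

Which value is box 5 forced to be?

The 8 variables together cover exactly {1, 2, 3, 4, 5, 6, 7, 8} — 8 values for 8 variables — and 3 appears only in box 6's list, so box 6 = 3.
The 7 still-open variables together cover exactly {1, 2, 4, 5, 6, 7, 8} — 7 values for 7 variables — and 1 appears only in box 7's list, so box 7 = 1.
Among the 6 still-open variables, 5 fits only box 8 (and all 6 values in {2, 4, 5, 6, 7, 8} must be used), so box 8 = 5.
The 5 still-open variables draw from only 5 values {2, 4, 6, 7, 8}, so each is used; only box 5 can be 8, hence box 5 = 8.

8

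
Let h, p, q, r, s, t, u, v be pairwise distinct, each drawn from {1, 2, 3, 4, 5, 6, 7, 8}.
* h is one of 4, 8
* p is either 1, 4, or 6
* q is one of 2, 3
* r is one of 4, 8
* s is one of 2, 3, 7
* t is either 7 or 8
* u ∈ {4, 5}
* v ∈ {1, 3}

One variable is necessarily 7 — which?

t

The 8 variables draw from only 8 values {1, 2, 3, 4, 5, 6, 7, 8}, so each is used; only u can be 5, hence u = 5.
The 7 still-open variables together cover exactly {1, 2, 3, 4, 6, 7, 8} — 7 values for 7 variables — and 6 appears only in p's list, so p = 6.
The 6 still-open variables together cover exactly {1, 2, 3, 4, 7, 8} — 6 values for 6 variables — and 1 appears only in v's list, so v = 1.
h and r share exactly the 2 values {4, 8}; by pigeonhole those values go to them, so strike 4, 8 from t.
So 7 goes to t.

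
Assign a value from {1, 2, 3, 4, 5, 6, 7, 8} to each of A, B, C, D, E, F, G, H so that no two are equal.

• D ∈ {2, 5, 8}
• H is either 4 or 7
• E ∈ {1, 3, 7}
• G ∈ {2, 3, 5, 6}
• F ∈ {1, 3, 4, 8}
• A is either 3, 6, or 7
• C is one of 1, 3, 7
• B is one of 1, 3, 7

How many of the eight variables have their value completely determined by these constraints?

B, C, E between them cover only {1, 3, 7} — a naked triple. Remove those values from A, F, G, H.
A's domain is down to {6}, so A = 6. Strike 6 from G.
That leaves H = 4. Remove 4 from F.
That leaves F = 8. Remove 8 from D.
Determined: A=6, F=8, H=4. The other variables each still have more than one consistent value. That makes 3.

3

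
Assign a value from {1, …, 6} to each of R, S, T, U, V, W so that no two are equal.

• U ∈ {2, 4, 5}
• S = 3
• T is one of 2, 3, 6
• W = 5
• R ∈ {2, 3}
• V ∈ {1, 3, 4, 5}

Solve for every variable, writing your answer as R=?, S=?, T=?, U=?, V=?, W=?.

R=2, S=3, T=6, U=4, V=1, W=5

S has just one choice, so S = 3. Remove 3 from R, T, V.
That leaves W = 5. Eliminate 5 elsewhere: U, V.
R's domain is down to {2}, so R = 2. Remove 2 from T, U.
T's domain is down to {6}, so T = 6.
That leaves U = 4. Strike 4 from V.
V's domain is down to {1}, so V = 1.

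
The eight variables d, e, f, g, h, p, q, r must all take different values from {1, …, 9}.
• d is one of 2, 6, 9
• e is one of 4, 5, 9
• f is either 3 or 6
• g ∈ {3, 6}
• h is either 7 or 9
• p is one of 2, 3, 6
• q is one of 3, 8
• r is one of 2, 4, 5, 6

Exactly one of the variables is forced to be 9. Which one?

Among the 8 variables, 7 fits only h (and all 8 values in {2, 3, 4, 5, 6, 7, 8, 9} must be used), so h = 7.
The 7 still-open variables draw from only 7 values {2, 3, 4, 5, 6, 8, 9}, so each is used; only q can be 8, hence q = 8.
f and g between them cover only {3, 6} — a naked pair. Remove those values from d, p, r.
p has just one choice, so p = 2. Remove 2 from d, r.
So 9 goes to d.

d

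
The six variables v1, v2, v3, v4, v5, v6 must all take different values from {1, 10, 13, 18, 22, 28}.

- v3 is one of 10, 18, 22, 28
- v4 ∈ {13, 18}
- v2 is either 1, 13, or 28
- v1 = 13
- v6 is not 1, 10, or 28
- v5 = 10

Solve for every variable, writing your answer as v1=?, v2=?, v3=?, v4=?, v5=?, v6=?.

v1=13, v2=1, v3=28, v4=18, v5=10, v6=22

v1 must be 13 (only option left). Eliminate 13 elsewhere: v2, v4, v6.
v4 has just one choice, so v4 = 18. So v3, v6 can't be 18.
v5's domain is down to {10}, so v5 = 10. Eliminate 10 elsewhere: v3.
That leaves v6 = 22. Strike 22 from v3.
v3 has just one choice, so v3 = 28. Eliminate 28 elsewhere: v2.
v2 must be 1 (only option left).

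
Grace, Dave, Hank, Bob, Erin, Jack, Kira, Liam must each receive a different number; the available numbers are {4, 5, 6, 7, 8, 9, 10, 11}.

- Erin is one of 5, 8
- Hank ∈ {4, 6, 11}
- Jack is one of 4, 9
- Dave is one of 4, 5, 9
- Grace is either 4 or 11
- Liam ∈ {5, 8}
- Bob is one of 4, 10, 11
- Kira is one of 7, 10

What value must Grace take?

The 8 variables together cover exactly {4, 5, 6, 7, 8, 9, 10, 11} — 8 values for 8 variables — and 6 appears only in Hank's list, so Hank = 6.
The 7 still-open variables draw from only 7 values {4, 5, 7, 8, 9, 10, 11}, so each is used; only Kira can be 7, hence Kira = 7.
The 6 still-open variables together cover exactly {4, 5, 8, 9, 10, 11} — 6 values for 6 variables — and 10 appears only in Bob's list, so Bob = 10.
The 5 still-open variables draw from only 5 values {4, 5, 8, 9, 11}, so each is used; only Grace can be 11, hence Grace = 11.

11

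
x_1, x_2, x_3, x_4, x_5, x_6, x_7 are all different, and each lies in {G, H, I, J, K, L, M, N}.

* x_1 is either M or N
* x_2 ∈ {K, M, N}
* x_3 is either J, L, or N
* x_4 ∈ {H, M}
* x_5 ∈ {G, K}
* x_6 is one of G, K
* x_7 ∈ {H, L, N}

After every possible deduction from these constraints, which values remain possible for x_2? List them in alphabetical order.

The 7 variables draw from only 7 values {G, H, J, K, L, M, N}, so each is used; only x_3 can be J, hence x_3 = J.
Among the 6 still-open variables, L fits only x_7 (and all 6 values in {G, H, K, L, M, N} must be used), so x_7 = L.
Among the 5 still-open variables, H fits only x_4 (and all 5 values in {G, H, K, M, N} must be used), so x_4 = H.
x_5 and x_6 between them cover only {G, K} — a naked pair. Remove those values from x_2.
No further eliminations apply; x_2 can still be any of M, N.

M, N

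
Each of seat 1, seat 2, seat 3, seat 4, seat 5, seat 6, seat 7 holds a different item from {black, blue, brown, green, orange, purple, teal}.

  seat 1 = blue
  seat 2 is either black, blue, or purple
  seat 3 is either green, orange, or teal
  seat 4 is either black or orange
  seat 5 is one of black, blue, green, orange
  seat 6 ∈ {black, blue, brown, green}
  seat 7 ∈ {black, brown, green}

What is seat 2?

purple

seat 1 must be blue (only option left). Strike blue from seat 2, seat 5, seat 6.
The 6 still-open variables draw from only 6 values {black, brown, green, orange, purple, teal}, so each is used; only seat 2 can be purple, hence seat 2 = purple.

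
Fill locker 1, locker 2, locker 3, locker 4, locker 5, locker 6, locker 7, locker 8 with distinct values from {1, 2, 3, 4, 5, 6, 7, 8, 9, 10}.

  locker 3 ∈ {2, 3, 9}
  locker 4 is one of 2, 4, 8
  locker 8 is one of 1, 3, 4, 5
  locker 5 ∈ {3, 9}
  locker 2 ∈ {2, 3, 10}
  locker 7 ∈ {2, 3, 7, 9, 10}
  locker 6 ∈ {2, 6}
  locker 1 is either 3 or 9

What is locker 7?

7

The 2 variables locker 1 and locker 5 are confined to {3, 9}, which locks those values in; drop them from locker 2, locker 3, locker 7, locker 8.
locker 3 has just one choice, so locker 3 = 2. Remove 2 from locker 2, locker 4, locker 6, locker 7.
locker 6's domain is down to {6}, so locker 6 = 6.
locker 2 has just one choice, so locker 2 = 10. Remove 10 from locker 7.
So locker 7 = 7.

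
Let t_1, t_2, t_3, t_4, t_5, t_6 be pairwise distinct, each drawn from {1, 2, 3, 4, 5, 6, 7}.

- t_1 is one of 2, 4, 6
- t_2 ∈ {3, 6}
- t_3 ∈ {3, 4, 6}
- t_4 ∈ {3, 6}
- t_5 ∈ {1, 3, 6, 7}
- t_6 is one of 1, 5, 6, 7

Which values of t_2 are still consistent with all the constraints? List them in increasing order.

t_2 and t_4 share exactly the 2 values {3, 6}; by pigeonhole those values go to them, so strike 3, 6 from t_1, t_3, t_5, t_6.
t_3 has just one choice, so t_3 = 4. Remove 4 from t_1.
t_1 has just one choice, so t_1 = 2.
No further eliminations apply; t_2 can still be any of 3, 6.

3, 6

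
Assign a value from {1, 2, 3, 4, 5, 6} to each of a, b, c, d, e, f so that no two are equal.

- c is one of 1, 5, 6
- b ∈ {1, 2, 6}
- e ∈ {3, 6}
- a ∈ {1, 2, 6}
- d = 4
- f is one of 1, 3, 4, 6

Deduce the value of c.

d's domain is down to {4}, so d = 4. Eliminate 4 elsewhere: f.
The 5 still-open variables together cover exactly {1, 2, 3, 5, 6} — 5 values for 5 variables — and 5 appears only in c's list, so c = 5.

5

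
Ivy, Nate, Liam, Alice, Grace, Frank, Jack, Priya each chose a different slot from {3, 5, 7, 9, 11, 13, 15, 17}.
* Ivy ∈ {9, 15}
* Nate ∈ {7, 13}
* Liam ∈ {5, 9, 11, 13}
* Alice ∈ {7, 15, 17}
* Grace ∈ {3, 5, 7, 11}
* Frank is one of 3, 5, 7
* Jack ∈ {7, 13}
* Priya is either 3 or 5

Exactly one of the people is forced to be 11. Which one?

Grace

The 8 variables draw from only 8 values {3, 5, 7, 9, 11, 13, 15, 17}, so each is used; only Alice can be 17, hence Alice = 17.
Among the 7 still-open variables, 15 fits only Ivy (and all 7 values in {3, 5, 7, 9, 11, 13, 15} must be used), so Ivy = 15.
The 6 still-open variables draw from only 6 values {3, 5, 7, 9, 11, 13}, so each is used; only Liam can be 9, hence Liam = 9.
The 5 still-open variables draw from only 5 values {3, 5, 7, 11, 13}, so each is used; only Grace can be 11, hence Grace = 11.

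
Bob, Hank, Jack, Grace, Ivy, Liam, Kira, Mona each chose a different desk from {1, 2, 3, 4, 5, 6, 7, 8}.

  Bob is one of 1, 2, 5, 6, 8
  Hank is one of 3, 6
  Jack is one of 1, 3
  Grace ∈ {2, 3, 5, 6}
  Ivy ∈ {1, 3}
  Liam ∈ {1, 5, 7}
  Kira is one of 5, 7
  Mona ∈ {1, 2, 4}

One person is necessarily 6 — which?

The 8 variables draw from only 8 values {1, 2, 3, 4, 5, 6, 7, 8}, so each is used; only Mona can be 4, hence Mona = 4.
The 7 still-open variables together cover exactly {1, 2, 3, 5, 6, 7, 8} — 7 values for 7 variables — and 8 appears only in Bob's list, so Bob = 8.
The 6 still-open variables together cover exactly {1, 2, 3, 5, 6, 7} — 6 values for 6 variables — and 2 appears only in Grace's list, so Grace = 2.
The 5 still-open variables together cover exactly {1, 3, 5, 6, 7} — 5 values for 5 variables — and 6 appears only in Hank's list, so Hank = 6.

Hank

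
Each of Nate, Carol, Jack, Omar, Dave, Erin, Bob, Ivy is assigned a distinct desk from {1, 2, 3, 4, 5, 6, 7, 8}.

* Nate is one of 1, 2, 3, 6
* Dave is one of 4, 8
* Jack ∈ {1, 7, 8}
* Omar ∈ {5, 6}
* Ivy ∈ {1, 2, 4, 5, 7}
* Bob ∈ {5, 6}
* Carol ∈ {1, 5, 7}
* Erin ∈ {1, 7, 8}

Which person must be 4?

Dave

The 8 variables draw from only 8 values {1, 2, 3, 4, 5, 6, 7, 8}, so each is used; only Nate can be 3, hence Nate = 3.
The 7 still-open variables draw from only 7 values {1, 2, 4, 5, 6, 7, 8}, so each is used; only Ivy can be 2, hence Ivy = 2.
The 6 still-open variables draw from only 6 values {1, 4, 5, 6, 7, 8}, so each is used; only Dave can be 4, hence Dave = 4.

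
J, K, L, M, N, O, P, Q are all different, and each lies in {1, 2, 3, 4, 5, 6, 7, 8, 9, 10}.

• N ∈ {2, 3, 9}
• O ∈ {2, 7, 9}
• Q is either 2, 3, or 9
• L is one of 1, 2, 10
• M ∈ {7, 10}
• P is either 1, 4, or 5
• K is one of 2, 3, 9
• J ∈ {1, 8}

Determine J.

K, N, Q between them cover only {2, 3, 9} — a naked triple. Remove those values from L, O.
That leaves O = 7. Eliminate 7 elsewhere: M.
M's domain is down to {10}, so M = 10. Strike 10 from L.
That leaves L = 1. Strike 1 from J, P.
So J = 8.

8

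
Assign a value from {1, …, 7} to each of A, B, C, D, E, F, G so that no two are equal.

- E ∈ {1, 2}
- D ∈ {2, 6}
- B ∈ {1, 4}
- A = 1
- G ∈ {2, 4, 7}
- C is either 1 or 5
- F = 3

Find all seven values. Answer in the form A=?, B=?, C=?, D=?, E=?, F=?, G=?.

A=1, B=4, C=5, D=6, E=2, F=3, G=7

A has just one choice, so A = 1. So B, C, E can't be 1.
That leaves B = 4. Strike 4 from G.
C has just one choice, so C = 5.
E's domain is down to {2}, so E = 2. So D, G can't be 2.
F must be 3 (only option left).
G must be 7 (only option left).
That leaves D = 6.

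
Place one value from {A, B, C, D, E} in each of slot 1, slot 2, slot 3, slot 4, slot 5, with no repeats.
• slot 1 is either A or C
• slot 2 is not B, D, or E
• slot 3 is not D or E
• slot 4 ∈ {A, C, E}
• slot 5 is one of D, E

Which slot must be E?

slot 4

Among the 5 variables, B fits only slot 3 (and all 5 values in {A, B, C, D, E} must be used), so slot 3 = B.
The 4 still-open variables draw from only 4 values {A, C, D, E}, so each is used; only slot 5 can be D, hence slot 5 = D.
Among the 3 still-open variables, E fits only slot 4 (and all 3 values in {A, C, E} must be used), so slot 4 = E.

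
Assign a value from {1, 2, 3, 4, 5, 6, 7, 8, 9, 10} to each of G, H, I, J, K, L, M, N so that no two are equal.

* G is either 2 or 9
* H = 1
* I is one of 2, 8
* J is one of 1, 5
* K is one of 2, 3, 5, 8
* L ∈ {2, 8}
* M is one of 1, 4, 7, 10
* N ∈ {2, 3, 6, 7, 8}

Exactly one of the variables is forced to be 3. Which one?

K

H must be 1 (only option left). Remove 1 from J, M.
That leaves J = 5. Remove 5 from K.
The 2 variables I and L are confined to {2, 8}, which locks those values in; drop them from G, K, N.
So 3 goes to K.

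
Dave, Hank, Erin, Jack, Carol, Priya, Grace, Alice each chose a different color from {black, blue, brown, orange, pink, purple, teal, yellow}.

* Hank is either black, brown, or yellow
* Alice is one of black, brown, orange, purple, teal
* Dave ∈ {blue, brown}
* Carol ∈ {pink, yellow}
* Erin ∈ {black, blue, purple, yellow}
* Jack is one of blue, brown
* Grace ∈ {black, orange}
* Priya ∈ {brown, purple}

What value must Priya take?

The 8 variables draw from only 8 values {black, blue, brown, orange, pink, purple, teal, yellow}, so each is used; only Carol can be pink, hence Carol = pink.
The 7 still-open variables draw from only 7 values {black, blue, brown, orange, purple, teal, yellow}, so each is used; only Alice can be teal, hence Alice = teal.
Among the 6 still-open variables, orange fits only Grace (and all 6 values in {black, blue, brown, orange, purple, yellow} must be used), so Grace = orange.
Dave and Jack between them cover only {blue, brown} — a naked pair. Remove those values from Hank, Erin, Priya.
So Priya = purple.

purple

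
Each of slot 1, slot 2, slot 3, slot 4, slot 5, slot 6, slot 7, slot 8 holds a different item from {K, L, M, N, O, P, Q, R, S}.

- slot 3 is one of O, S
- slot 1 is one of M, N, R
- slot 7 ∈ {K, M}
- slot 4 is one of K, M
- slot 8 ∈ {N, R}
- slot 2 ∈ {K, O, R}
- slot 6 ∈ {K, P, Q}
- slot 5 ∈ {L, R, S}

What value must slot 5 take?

L

slot 4 and slot 7 share exactly the 2 values {K, M}; by pigeonhole those values go to them, so strike K, M from slot 1, slot 2, slot 6.
slot 1 and slot 8 between them cover only {N, R} — a naked pair. Remove those values from slot 2, slot 5.
slot 2 has just one choice, so slot 2 = O. Eliminate O elsewhere: slot 3.
slot 3 must be S (only option left). So slot 5 can't be S.
So slot 5 = L.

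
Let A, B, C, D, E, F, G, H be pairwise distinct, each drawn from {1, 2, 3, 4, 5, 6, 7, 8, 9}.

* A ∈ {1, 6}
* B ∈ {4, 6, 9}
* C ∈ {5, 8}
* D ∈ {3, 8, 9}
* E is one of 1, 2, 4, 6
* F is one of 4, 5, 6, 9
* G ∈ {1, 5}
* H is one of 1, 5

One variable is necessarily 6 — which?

A

The 8 variables together cover exactly {1, 2, 3, 4, 5, 6, 8, 9} — 8 values for 8 variables — and 2 appears only in E's list, so E = 2.
The 7 still-open variables draw from only 7 values {1, 3, 4, 5, 6, 8, 9}, so each is used; only D can be 3, hence D = 3.
Among the 6 still-open variables, 8 fits only C (and all 6 values in {1, 4, 5, 6, 8, 9} must be used), so C = 8.
The 2 variables G and H are confined to {1, 5}, which locks those values in; drop them from A, F.
So 6 goes to A.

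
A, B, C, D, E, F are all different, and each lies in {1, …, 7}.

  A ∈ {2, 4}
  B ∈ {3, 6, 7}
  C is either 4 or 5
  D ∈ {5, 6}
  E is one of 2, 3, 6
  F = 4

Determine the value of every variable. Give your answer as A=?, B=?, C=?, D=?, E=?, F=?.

A=2, B=7, C=5, D=6, E=3, F=4

F has just one choice, so F = 4. Strike 4 from A, C.
A's domain is down to {2}, so A = 2. Strike 2 from E.
C has just one choice, so C = 5. Eliminate 5 elsewhere: D.
D has just one choice, so D = 6. Remove 6 from B, E.
That leaves E = 3. Strike 3 from B.
B has just one choice, so B = 7.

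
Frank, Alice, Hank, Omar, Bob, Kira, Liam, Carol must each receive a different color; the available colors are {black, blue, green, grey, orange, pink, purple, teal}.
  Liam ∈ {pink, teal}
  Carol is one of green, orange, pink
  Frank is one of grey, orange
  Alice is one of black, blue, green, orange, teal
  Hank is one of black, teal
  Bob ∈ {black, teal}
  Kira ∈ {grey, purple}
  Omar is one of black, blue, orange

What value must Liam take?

pink

Among the 8 variables, purple fits only Kira (and all 8 values in {black, blue, green, grey, orange, pink, purple, teal} must be used), so Kira = purple.
Among the 7 still-open variables, grey fits only Frank (and all 7 values in {black, blue, green, grey, orange, pink, teal} must be used), so Frank = grey.
The 2 variables Hank and Bob are confined to {black, teal}, which locks those values in; drop them from Alice, Omar, Liam.
So Liam = pink.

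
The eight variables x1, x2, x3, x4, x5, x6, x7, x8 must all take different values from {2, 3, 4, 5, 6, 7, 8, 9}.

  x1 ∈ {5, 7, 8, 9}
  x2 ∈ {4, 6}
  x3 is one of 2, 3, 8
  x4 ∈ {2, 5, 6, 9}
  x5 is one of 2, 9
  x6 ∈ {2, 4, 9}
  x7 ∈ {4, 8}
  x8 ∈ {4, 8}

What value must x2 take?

Among the 8 variables, 3 fits only x3 (and all 8 values in {2, 3, 4, 5, 6, 7, 8, 9} must be used), so x3 = 3.
Among the 7 still-open variables, 7 fits only x1 (and all 7 values in {2, 4, 5, 6, 7, 8, 9} must be used), so x1 = 7.
The 6 still-open variables together cover exactly {2, 4, 5, 6, 8, 9} — 6 values for 6 variables — and 5 appears only in x4's list, so x4 = 5.
The 5 still-open variables together cover exactly {2, 4, 6, 8, 9} — 5 values for 5 variables — and 6 appears only in x2's list, so x2 = 6.

6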